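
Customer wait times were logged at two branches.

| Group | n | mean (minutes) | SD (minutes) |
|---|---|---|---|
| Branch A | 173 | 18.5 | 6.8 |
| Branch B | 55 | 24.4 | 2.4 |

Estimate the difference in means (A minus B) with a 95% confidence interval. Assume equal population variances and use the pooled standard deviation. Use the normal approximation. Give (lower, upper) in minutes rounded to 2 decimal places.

(-7.73, -4.07)

s_p = √[((n₁−1)s₁² + (n₂−1)s₂²)/(n₁+n₂−2)] = √[(172·6.8² + 54·2.4²)/226] = 6.0471.
SE = 6.0471·√(1/173 + 1/55) = 0.9361.
With z* = 1.960, margin = 1.960 × 0.9361 = 1.8348.
x̄₁ − x̄₂ = 18.5 − 24.4 = -5.9000; interval -5.9000 ± 1.8348 = (-7.73, -4.07).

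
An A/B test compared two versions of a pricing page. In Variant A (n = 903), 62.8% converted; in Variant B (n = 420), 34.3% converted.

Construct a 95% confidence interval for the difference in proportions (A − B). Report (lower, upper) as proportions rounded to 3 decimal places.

(0.230, 0.340)

The two standard errors are √(0.6280×0.3720/903) = 0.01608 and √(0.3430×0.6570/420) = 0.02316.
Because the samples are independent, SE_diff = √(0.01608² + 0.02316²) = 0.02819.
Using z* = 1.960 for 95%, ME = 1.960 × 0.02819 = 0.05525.
p̂₁ − p̂₂ = 0.2850; interval 0.2850 ± 0.05525 gives (0.230, 0.340).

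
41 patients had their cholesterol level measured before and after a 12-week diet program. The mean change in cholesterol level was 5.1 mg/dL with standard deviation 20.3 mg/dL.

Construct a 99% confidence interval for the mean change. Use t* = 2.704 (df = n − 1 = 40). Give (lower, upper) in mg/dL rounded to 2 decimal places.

Paired design: SE = s_d/√n = 20.3/√41 = 3.1703.
t* = 2.704; margin of error = 2.704 × 3.1703 = 8.5725.
5.1 ± 8.5725 → (-3.47, 13.67).

(-3.47, 13.67)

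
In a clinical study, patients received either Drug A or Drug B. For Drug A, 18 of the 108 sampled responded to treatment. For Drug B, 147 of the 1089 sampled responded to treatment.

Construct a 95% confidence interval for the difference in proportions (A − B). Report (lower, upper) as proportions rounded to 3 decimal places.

p̂₁ = 18/108 = 0.1667 and p̂₂ = 147/1089 = 0.1350.
SE₁ = √(p̂₁(1−p̂₁)/n₁) = √(0.1667·0.8333/108) = 0.03586; SE₂ = √(0.1350·0.8650/1089) = 0.01036.
Independent samples: SE of the difference = √(SE₁² + SE₂²) = √(0.0012859396 + 0.0001073296) = 0.03733.
z* for 95% confidence is 1.960, so the margin of error is 1.960 × 0.03733 = 0.07317.
Point estimate p̂₁ − p̂₂ = 0.1667 − 0.1350 = 0.0317.
0.0317 ± 0.07317 → (-0.041, 0.105).

(-0.041, 0.105)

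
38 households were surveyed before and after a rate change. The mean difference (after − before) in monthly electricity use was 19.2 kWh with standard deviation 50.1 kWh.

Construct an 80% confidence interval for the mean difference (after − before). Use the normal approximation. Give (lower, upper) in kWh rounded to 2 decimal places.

This is a matched-pairs design, so SE = s_d/√n = 50.1/√38 = 8.1273.
Margin = 1.282 × 8.1273 = 10.4192; the interval is 19.2 ± 10.4192 = (8.78, 29.62).

(8.78, 29.62)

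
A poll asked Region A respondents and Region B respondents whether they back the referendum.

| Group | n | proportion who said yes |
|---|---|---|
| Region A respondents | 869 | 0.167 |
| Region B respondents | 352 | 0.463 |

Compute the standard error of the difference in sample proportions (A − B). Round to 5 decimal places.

0.02944

SE₁ = √(p̂₁(1−p̂₁)/n₁) = √(0.1670·0.8330/869) = 0.01265; SE₂ = √(0.4630·0.5370/352) = 0.02658.
Independent samples: SE of the difference = √(SE₁² + SE₂²) = √(0.0001600225 + 0.0007064964) = 0.02944.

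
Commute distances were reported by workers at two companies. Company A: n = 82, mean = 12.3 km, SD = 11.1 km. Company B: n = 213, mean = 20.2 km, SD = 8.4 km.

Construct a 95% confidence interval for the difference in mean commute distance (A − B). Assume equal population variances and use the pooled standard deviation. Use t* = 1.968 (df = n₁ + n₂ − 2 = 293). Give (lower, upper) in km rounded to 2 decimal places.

s_p = √[((n₁−1)s₁² + (n₂−1)s₂²)/(n₁+n₂−2)] = √[(81·11.1² + 212·8.4²)/293] = 9.2258.
SE = 9.2258·√(1/82 + 1/213) = 1.1990.
With t* = 1.968, margin = 1.968 × 1.1990 = 2.3596.
x̄₁ − x̄₂ = 12.3 − 20.2 = -7.9000; interval -7.9000 ± 2.3596 = (-10.26, -5.54).

(-10.26, -5.54)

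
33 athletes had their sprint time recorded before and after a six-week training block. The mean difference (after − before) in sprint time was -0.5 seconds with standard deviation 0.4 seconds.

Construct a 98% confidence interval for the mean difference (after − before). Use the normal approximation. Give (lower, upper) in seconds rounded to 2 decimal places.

Paired design: SE = s_d/√n = 0.4/√33 = 0.0696.
z* = 2.326; margin of error = 2.326 × 0.0696 = 0.1619.
-0.5 ± 0.1619 → (-0.66, -0.34).

(-0.66, -0.34)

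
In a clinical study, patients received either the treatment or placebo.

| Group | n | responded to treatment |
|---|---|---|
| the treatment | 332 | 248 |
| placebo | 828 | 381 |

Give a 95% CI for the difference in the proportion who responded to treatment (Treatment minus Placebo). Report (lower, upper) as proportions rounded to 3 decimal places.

(0.229, 0.345)

First, p̂₁ = 248/332 = 0.7470; p̂₂ = 381/828 = 0.4601.
The two standard errors are √(0.7470×0.2530/332) = 0.02386 and √(0.4601×0.5399/828) = 0.01732.
Because the samples are independent, SE_diff = √(0.02386² + 0.01732²) = 0.02948.
Using z* = 1.960 for 95%, ME = 1.960 × 0.02948 = 0.05778.
p̂₁ − p̂₂ = 0.2869; interval 0.2869 ± 0.05778 gives (0.229, 0.345).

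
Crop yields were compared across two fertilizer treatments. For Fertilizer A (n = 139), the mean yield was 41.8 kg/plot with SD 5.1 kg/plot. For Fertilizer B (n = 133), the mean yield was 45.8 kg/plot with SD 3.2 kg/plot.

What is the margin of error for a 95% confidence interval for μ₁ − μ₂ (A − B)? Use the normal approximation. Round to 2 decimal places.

Standard errors of each mean: 5.1/√139 = 0.4326 and 3.2/√133 = 0.2775.
SE(x̄₁ − x̄₂) = √(0.4326² + 0.2775²) = 0.5140 for independent samples with unequal variances.
With z* = 1.960, the margin is 1.960 × 0.5140 = 1.0074.

1.01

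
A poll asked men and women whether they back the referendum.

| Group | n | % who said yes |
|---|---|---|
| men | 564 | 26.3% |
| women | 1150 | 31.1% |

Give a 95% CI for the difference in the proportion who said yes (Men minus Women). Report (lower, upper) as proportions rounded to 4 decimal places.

(-0.0931, -0.0029)

The two standard errors are √(0.2630×0.7370/564) = 0.01854 and √(0.3110×0.6890/1150) = 0.01365.
Because the samples are independent, SE_diff = √(0.01854² + 0.01365²) = 0.02302.
Using z* = 1.960 for 95%, ME = 1.960 × 0.02302 = 0.04512.
p̂₁ − p̂₂ = -0.0480; interval -0.0480 ± 0.04512 gives (-0.0931, -0.0029).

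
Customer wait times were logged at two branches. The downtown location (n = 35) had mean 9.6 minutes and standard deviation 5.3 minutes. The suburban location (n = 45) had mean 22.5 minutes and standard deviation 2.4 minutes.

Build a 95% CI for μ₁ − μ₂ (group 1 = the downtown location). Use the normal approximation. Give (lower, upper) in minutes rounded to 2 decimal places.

(-14.79, -11.01)

Per-group SEs: s₁/√n₁ = 5.3/√35 = 0.8959, s₂/√n₂ = 2.4/√45 = 0.3578.
Unpooled SE of the difference: √(0.80263681 + 0.12802084) = 0.9647.
Margin of error = z* · SE = 1.960 × 0.9647 = 1.8908.
x̄₁ − x̄₂ = 9.6 − 22.5 = -12.9000.
CI: -12.9000 ± 1.8908 = (-14.79, -11.01).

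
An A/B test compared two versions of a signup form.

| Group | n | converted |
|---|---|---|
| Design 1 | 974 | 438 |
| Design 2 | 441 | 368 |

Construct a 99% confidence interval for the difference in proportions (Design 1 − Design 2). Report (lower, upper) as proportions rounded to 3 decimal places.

First, p̂₁ = 438/974 = 0.4497; p̂₂ = 368/441 = 0.8345.
The two standard errors are √(0.4497×0.5503/974) = 0.01594 and √(0.8345×0.1655/441) = 0.01770.
Because the samples are independent, SE_diff = √(0.01594² + 0.01770²) = 0.02382.
Using z* = 2.576 for 99%, ME = 2.576 × 0.02382 = 0.06136.
p̂₁ − p̂₂ = -0.3848; interval -0.3848 ± 0.06136 gives (-0.446, -0.323).

(-0.446, -0.323)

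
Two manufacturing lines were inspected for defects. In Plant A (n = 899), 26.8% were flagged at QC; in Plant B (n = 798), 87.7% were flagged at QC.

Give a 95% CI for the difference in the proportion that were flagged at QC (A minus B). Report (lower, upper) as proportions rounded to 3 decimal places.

The two standard errors are √(0.2680×0.7320/899) = 0.01477 and √(0.8770×0.1230/798) = 0.01163.
Because the samples are independent, SE_diff = √(0.01477² + 0.01163²) = 0.01880.
Using z* = 1.960 for 95%, ME = 1.960 × 0.01880 = 0.03685.
p̂₁ − p̂₂ = -0.6090; interval -0.6090 ± 0.03685 gives (-0.646, -0.572).

(-0.646, -0.572)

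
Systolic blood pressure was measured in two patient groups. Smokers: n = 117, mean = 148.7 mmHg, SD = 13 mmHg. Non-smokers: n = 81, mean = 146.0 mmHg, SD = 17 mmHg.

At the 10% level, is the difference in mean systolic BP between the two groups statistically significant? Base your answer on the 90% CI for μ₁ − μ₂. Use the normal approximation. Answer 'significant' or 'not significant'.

not significant

SE₁ = s₁/√n₁ = 13/√117 = 1.2019; SE₂ = 17/√81 = 1.8889.
Independent samples, unequal variances: SE_diff = √(SE₁² + SE₂²) = √(1.44456361 + 3.56794321) = 2.2389.
z* = 1.645, so margin of error = 1.645 × 2.2389 = 3.6830.
Difference in means = 148.7 − 146.0 = 2.7000.
2.7000 ± 3.6830 → (-0.9830, 6.3830).
The interval (-0.9830, 6.3830) contains 0, so the difference is not significant.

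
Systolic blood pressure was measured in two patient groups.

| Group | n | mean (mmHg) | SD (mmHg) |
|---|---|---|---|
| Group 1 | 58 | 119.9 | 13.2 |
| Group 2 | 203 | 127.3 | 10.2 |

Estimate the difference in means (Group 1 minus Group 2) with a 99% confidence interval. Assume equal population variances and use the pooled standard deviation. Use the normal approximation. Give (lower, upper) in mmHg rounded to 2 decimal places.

Pooled variance s_p² = [57·13.2² + 202·10.2²] / (58+203−2) = 119.4894, so s_p = 10.9311.
SE_diff = s_p·√(1/n₁ + 1/n₂) = 10.9311·√(1/58 + 1/203) = 1.6275.
z* = 2.576; margin = 2.576 × 1.6275 = 4.1924.
Difference = 119.9 − 127.3 = -7.4000.
-7.4000 ± 4.1924 → (-11.59, -3.21).

(-11.59, -3.21)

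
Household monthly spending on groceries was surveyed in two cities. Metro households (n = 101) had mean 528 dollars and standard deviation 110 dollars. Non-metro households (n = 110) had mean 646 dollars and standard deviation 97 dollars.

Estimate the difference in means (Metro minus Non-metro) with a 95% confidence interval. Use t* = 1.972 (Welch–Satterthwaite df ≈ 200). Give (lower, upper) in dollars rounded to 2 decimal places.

(-146.26, -89.74)

SE₁ = s₁/√n₁ = 110/√101 = 10.9454; SE₂ = 97/√110 = 9.2486.
Independent samples, unequal variances: SE_diff = √(SE₁² + SE₂²) = √(119.80178116 + 85.53660196) = 14.3296.
t* = 1.972, so margin of error = 1.972 × 14.3296 = 28.2580.
Difference in means = 528 − 646 = -118.0000.
-118.0000 ± 28.2580 → (-146.26, -89.74).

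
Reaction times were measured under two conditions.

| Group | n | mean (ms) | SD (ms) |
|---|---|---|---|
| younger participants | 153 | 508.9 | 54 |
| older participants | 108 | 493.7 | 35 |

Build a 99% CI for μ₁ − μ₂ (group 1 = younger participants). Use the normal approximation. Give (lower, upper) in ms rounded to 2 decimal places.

(1.00, 29.40)

Per-group SEs: s₁/√n₁ = 54/√153 = 4.3656, s₂/√n₂ = 35/√108 = 3.3679.
Unpooled SE of the difference: √(19.05846336 + 11.34275041) = 5.5137.
Margin of error = z* · SE = 2.576 × 5.5137 = 14.2033.
x̄₁ − x̄₂ = 508.9 − 493.7 = 15.2000.
CI: 15.2000 ± 14.2033 = (1.00, 29.40).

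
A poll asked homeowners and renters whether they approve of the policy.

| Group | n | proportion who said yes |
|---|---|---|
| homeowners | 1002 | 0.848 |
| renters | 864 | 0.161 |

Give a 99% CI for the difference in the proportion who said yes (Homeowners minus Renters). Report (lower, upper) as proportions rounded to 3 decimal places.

The two standard errors are √(0.8480×0.1520/1002) = 0.01134 and √(0.1610×0.8390/864) = 0.01250.
Because the samples are independent, SE_diff = √(0.01134² + 0.01250²) = 0.01688.
Using z* = 2.576 for 99%, ME = 2.576 × 0.01688 = 0.04348.
p̂₁ − p̂₂ = 0.6870; interval 0.6870 ± 0.04348 gives (0.644, 0.730).

(0.644, 0.730)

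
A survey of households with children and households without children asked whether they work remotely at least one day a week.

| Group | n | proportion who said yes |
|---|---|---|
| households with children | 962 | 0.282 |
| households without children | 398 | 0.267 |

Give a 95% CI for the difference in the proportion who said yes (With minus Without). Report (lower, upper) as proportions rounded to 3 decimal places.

The two standard errors are √(0.2820×0.7180/962) = 0.01451 and √(0.2670×0.7330/398) = 0.02218.
Because the samples are independent, SE_diff = √(0.01451² + 0.02218²) = 0.02650.
Using z* = 1.960 for 95%, ME = 1.960 × 0.02650 = 0.05194.
p̂₁ − p̂₂ = 0.0150; interval 0.0150 ± 0.05194 gives (-0.037, 0.067).

(-0.037, 0.067)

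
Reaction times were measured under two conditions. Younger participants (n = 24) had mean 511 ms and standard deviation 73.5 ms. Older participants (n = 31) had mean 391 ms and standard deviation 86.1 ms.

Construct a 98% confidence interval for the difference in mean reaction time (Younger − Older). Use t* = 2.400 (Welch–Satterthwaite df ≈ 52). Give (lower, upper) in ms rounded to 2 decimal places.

(68.29, 171.71)

Per-group SEs: s₁/√n₁ = 73.5/√24 = 15.0031, s₂/√n₂ = 86.1/√31 = 15.4640.
Unpooled SE of the difference: √(225.09300961 + 239.135296) = 21.5460.
Margin of error = t* · SE = 2.400 × 21.5460 = 51.7104.
x̄₁ − x̄₂ = 511 − 391 = 120.0000.
CI: 120.0000 ± 51.7104 = (68.29, 171.71).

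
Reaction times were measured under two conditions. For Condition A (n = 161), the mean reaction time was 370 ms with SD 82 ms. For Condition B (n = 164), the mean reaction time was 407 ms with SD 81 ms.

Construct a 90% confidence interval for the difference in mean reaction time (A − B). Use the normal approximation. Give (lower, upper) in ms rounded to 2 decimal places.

Per-group SEs: s₁/√n₁ = 82/√161 = 6.4625, s₂/√n₂ = 81/√164 = 6.3250.
Unpooled SE of the difference: √(41.76390625 + 40.005625) = 9.0427.
Margin of error = z* · SE = 1.645 × 9.0427 = 14.8752.
x̄₁ − x̄₂ = 370 − 407 = -37.0000.
CI: -37.0000 ± 14.8752 = (-51.88, -22.12).

(-51.88, -22.12)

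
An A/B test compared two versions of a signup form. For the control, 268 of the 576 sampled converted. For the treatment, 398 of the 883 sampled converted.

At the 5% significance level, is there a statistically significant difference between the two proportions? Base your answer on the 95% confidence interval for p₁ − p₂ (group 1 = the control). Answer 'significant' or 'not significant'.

not significant

First, p̂₁ = 268/576 = 0.4653; p̂₂ = 398/883 = 0.4507.
The two standard errors are √(0.4653×0.5347/576) = 0.02078 and √(0.4507×0.5493/883) = 0.01674.
Because the samples are independent, SE_diff = √(0.02078² + 0.01674²) = 0.02668.
Using z* = 1.960 for 95%, ME = 1.960 × 0.02668 = 0.05229.
p̂₁ − p̂₂ = 0.0146; interval 0.0146 ± 0.05229 gives (-0.03769, 0.06689).
The interval (-0.03769, 0.06689) contains 0, so the difference is not significant.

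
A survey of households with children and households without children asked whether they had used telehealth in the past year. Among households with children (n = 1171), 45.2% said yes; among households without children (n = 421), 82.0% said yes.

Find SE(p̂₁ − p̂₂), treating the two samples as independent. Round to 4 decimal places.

The two standard errors are √(0.4520×0.5480/1171) = 0.01454 and √(0.8200×0.1800/421) = 0.01872.
Because the samples are independent, SE_diff = √(0.01454² + 0.01872²) = 0.02370.

0.0237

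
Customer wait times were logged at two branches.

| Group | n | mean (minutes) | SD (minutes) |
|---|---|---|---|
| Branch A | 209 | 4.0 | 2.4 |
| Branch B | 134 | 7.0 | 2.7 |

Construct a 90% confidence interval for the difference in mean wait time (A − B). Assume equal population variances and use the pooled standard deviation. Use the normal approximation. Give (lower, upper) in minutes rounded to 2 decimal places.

(-3.46, -2.54)

s_p = √[((n₁−1)s₁² + (n₂−1)s₂²)/(n₁+n₂−2)] = √[(208·2.4² + 133·2.7²)/341] = 2.5213.
SE = 2.5213·√(1/209 + 1/134) = 0.2790.
With z* = 1.645, margin = 1.645 × 0.2790 = 0.4590.
x̄₁ − x̄₂ = 4.0 − 7.0 = -3.0000; interval -3.0000 ± 0.4590 = (-3.46, -2.54).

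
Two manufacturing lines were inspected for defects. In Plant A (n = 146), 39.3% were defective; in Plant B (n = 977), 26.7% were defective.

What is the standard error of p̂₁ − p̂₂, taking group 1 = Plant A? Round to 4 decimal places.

SE₁ = √(p̂₁(1−p̂₁)/n₁) = √(0.3930·0.6070/146) = 0.04042; SE₂ = √(0.2670·0.7330/977) = 0.01415.
Independent samples: SE of the difference = √(SE₁² + SE₂²) = √(0.0016337764 + 0.0002002225) = 0.04283.

0.0428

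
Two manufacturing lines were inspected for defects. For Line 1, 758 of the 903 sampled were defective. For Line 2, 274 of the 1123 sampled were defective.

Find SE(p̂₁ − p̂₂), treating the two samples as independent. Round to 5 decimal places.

0.01771

Sample proportions: 758/903 = 0.8394, 274/1123 = 0.2440.
Each SE is √(p̂(1−p̂)/n): √(0.8394·0.1606/903) = 0.01222 and √(0.2440·0.7560/1123) = 0.01282.
SE(p̂₁ − p̂₂) = √(SE₁² + SE₂²) = √(0.0001493284 + 0.0001643524) = 0.01771, since the two samples are independent.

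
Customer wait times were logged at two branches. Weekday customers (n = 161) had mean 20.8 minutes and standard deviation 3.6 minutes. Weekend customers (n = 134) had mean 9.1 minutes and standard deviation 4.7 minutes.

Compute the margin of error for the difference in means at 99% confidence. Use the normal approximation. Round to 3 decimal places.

SE₁ = s₁/√n₁ = 3.6/√161 = 0.2837; SE₂ = 4.7/√134 = 0.4060.
Independent samples, unequal variances: SE_diff = √(SE₁² + SE₂²) = √(0.08048569 + 0.164836) = 0.4953.
z* = 2.576, so margin of error = 2.576 × 0.4953 = 1.2759.

1.276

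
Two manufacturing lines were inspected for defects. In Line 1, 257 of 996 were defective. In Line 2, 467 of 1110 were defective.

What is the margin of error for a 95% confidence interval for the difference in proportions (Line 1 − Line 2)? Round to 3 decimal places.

0.040

p̂₁ = 257/996 = 0.2580 and p̂₂ = 467/1110 = 0.4207.
SE₁ = √(p̂₁(1−p̂₁)/n₁) = √(0.2580·0.7420/996) = 0.01386; SE₂ = √(0.4207·0.5793/1110) = 0.01482.
Independent samples: SE of the difference = √(SE₁² + SE₂²) = √(0.0001920996 + 0.0002196324) = 0.02029.
z* for 95% confidence is 1.960, so the margin of error is 1.960 × 0.02029 = 0.03977.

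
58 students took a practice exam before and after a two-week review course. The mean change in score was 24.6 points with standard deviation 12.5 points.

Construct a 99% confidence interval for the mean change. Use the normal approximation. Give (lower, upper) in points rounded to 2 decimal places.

This is a matched-pairs design, so SE = s_d/√n = 12.5/√58 = 1.6413.
Margin = 2.576 × 1.6413 = 4.2280; the interval is 24.6 ± 4.2280 = (20.37, 28.83).

(20.37, 28.83)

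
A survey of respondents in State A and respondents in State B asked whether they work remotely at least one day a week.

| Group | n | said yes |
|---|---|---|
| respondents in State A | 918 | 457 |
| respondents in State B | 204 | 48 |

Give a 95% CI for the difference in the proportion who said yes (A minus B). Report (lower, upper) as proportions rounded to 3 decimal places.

(0.196, 0.329)

Sample proportions: 457/918 = 0.4978, 48/204 = 0.2353.
Each SE is √(p̂(1−p̂)/n): √(0.4978·0.5022/918) = 0.01650 and √(0.2353·0.7647/204) = 0.02970.
SE(p̂₁ − p̂₂) = √(SE₁² + SE₂²) = √(0.00027225 + 0.00088209) = 0.03398, since the two samples are independent.
At 95% confidence z* = 1.960; margin = 1.960 × 0.03398 = 0.06660.
The difference is 0.4978 − 0.2353 = 0.2625, so the interval is 0.2625 ± 0.06660 = (0.196, 0.329).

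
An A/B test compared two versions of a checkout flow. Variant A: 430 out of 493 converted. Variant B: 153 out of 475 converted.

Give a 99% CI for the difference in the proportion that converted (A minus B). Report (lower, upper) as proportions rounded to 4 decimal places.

p̂₁ = 430/493 = 0.8722 and p̂₂ = 153/475 = 0.3221.
SE₁ = √(p̂₁(1−p̂₁)/n₁) = √(0.8722·0.1278/493) = 0.01504; SE₂ = √(0.3221·0.6779/475) = 0.02144.
Independent samples: SE of the difference = √(SE₁² + SE₂²) = √(0.0002262016 + 0.0004596736) = 0.02619.
z* for 99% confidence is 2.576, so the margin of error is 2.576 × 0.02619 = 0.06747.
Point estimate p̂₁ − p̂₂ = 0.8722 − 0.3221 = 0.5501.
0.5501 ± 0.06747 → (0.4826, 0.6176).

(0.4826, 0.6176)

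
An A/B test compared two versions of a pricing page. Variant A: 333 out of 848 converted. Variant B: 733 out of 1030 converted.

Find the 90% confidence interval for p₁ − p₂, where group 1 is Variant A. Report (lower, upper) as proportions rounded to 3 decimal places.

(-0.355, -0.283)

First, p̂₁ = 333/848 = 0.3927; p̂₂ = 733/1030 = 0.7117.
The two standard errors are √(0.3927×0.6073/848) = 0.01677 and √(0.7117×0.2883/1030) = 0.01411.
Because the samples are independent, SE_diff = √(0.01677² + 0.01411²) = 0.02192.
Using z* = 1.645 for 90%, ME = 1.645 × 0.02192 = 0.03606.
p̂₁ − p̂₂ = -0.3190; interval -0.3190 ± 0.03606 gives (-0.355, -0.283).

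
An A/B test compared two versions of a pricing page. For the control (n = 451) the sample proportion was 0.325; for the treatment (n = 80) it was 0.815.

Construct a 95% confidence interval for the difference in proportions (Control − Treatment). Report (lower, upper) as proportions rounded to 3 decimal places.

(-0.585, -0.395)

Each SE is √(p̂(1−p̂)/n): √(0.3250·0.6750/451) = 0.02205 and √(0.8150·0.1850/80) = 0.04341.
SE(p̂₁ − p̂₂) = √(SE₁² + SE₂²) = √(0.0004862025 + 0.0018844281) = 0.04869, since the two samples are independent.
At 95% confidence z* = 1.960; margin = 1.960 × 0.04869 = 0.09543.
The difference is 0.3250 − 0.8150 = -0.4900, so the interval is -0.4900 ± 0.09543 = (-0.585, -0.395).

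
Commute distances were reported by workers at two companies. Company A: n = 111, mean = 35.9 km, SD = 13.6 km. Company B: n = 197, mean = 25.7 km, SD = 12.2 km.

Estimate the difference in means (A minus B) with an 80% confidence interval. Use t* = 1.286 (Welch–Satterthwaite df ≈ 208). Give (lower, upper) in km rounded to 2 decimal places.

SE₁ = s₁/√n₁ = 13.6/√111 = 1.2909; SE₂ = 12.2/√197 = 0.8692.
Independent samples, unequal variances: SE_diff = √(SE₁² + SE₂²) = √(1.66642281 + 0.75550864) = 1.5563.
t* = 1.286, so margin of error = 1.286 × 1.5563 = 2.0014.
Difference in means = 35.9 − 25.7 = 10.2000.
10.2000 ± 2.0014 → (8.20, 12.20).

(8.20, 12.20)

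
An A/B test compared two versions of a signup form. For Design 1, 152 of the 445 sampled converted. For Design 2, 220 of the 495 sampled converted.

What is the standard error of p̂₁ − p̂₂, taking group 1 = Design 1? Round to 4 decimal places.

Sample proportions: 152/445 = 0.3416, 220/495 = 0.4444.
Each SE is √(p̂(1−p̂)/n): √(0.3416·0.6584/445) = 0.02248 and √(0.4444·0.5556/495) = 0.02233.
SE(p̂₁ − p̂₂) = √(SE₁² + SE₂²) = √(0.0005053504 + 0.0004986289) = 0.03169, since the two samples are independent.

0.0317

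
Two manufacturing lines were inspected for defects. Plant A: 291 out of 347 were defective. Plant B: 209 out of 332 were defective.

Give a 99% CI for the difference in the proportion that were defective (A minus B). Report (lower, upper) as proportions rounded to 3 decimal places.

(0.124, 0.294)

First, p̂₁ = 291/347 = 0.8386; p̂₂ = 209/332 = 0.6295.
The two standard errors are √(0.8386×0.1614/347) = 0.01975 and √(0.6295×0.3705/332) = 0.02650.
Because the samples are independent, SE_diff = √(0.01975² + 0.02650²) = 0.03305.
Using z* = 2.576 for 99%, ME = 2.576 × 0.03305 = 0.08514.
p̂₁ − p̂₂ = 0.2091; interval 0.2091 ± 0.08514 gives (0.124, 0.294).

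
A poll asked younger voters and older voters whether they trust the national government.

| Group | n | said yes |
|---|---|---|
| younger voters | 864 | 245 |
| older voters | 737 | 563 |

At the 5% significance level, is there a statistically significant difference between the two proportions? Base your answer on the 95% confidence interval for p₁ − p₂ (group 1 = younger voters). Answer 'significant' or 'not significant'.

significant

p̂₁ = 245/864 = 0.2836 and p̂₂ = 563/737 = 0.7639.
SE₁ = √(p̂₁(1−p̂₁)/n₁) = √(0.2836·0.7164/864) = 0.01533; SE₂ = √(0.7639·0.2361/737) = 0.01564.
Independent samples: SE of the difference = √(SE₁² + SE₂²) = √(0.0002350089 + 0.0002446096) = 0.02190.
z* for 95% confidence is 1.960, so the margin of error is 1.960 × 0.02190 = 0.04292.
Point estimate p̂₁ − p̂₂ = 0.2836 − 0.7639 = -0.4803.
-0.4803 ± 0.04292 → (-0.52322, -0.43738).
The interval (-0.52322, -0.43738) does not contain 0, so the difference is significant.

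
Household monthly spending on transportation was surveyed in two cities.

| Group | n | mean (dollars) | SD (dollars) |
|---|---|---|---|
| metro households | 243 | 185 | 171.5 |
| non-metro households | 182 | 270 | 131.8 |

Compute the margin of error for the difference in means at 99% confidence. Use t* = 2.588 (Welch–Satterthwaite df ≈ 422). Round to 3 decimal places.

Per-group SEs: s₁/√n₁ = 171.5/√243 = 11.0017, s₂/√n₂ = 131.8/√182 = 9.7697.
Unpooled SE of the difference: √(121.03740289 + 95.44703809) = 14.7134.
Margin of error = t* · SE = 2.588 × 14.7134 = 38.0783.

38.078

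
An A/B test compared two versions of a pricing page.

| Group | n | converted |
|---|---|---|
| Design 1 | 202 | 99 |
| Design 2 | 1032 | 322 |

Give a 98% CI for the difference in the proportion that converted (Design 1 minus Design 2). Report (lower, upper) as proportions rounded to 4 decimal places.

(0.0897, 0.2665)

p̂₁ = 99/202 = 0.4901 and p̂₂ = 322/1032 = 0.3120.
SE₁ = √(p̂₁(1−p̂₁)/n₁) = √(0.4901·0.5099/202) = 0.03517; SE₂ = √(0.3120·0.6880/1032) = 0.01442.
Independent samples: SE of the difference = √(SE₁² + SE₂²) = √(0.0012369289 + 0.0002079364) = 0.03801.
z* for 98% confidence is 2.326, so the margin of error is 2.326 × 0.03801 = 0.08841.
Point estimate p̂₁ − p̂₂ = 0.4901 − 0.3120 = 0.1781.
0.1781 ± 0.08841 → (0.0897, 0.2665).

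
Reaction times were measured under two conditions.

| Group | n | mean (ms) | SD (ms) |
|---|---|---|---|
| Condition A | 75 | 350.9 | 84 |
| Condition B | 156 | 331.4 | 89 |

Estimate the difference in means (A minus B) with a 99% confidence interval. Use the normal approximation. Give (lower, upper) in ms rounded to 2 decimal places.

SE₁ = s₁/√n₁ = 84/√75 = 9.6995; SE₂ = 89/√156 = 7.1257.
Independent samples, unequal variances: SE_diff = √(SE₁² + SE₂²) = √(94.08030025 + 50.77560049) = 12.0356.
z* = 2.576, so margin of error = 2.576 × 12.0356 = 31.0037.
Difference in means = 350.9 − 331.4 = 19.5000.
19.5000 ± 31.0037 → (-11.50, 50.50).

(-11.50, 50.50)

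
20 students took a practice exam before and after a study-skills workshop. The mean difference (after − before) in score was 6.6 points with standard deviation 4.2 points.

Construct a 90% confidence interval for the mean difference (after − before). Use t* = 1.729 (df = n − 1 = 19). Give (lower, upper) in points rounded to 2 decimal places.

(4.98, 8.22)

Paired design: SE = s_d/√n = 4.2/√20 = 0.9391.
t* = 1.729; margin of error = 1.729 × 0.9391 = 1.6237.
6.6 ± 1.6237 → (4.98, 8.22).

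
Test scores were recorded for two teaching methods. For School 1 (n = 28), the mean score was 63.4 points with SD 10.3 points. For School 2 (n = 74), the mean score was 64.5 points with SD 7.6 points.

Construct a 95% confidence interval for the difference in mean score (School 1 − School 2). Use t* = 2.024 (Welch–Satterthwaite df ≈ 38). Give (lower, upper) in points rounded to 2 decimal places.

(-5.43, 3.23)

Per-group SEs: s₁/√n₁ = 10.3/√28 = 1.9465, s₂/√n₂ = 7.6/√74 = 0.8835.
Unpooled SE of the difference: √(3.78886225 + 0.78057225) = 2.1376.
Margin of error = t* · SE = 2.024 × 2.1376 = 4.3265.
x̄₁ − x̄₂ = 63.4 − 64.5 = -1.1000.
CI: -1.1000 ± 4.3265 = (-5.43, 3.23).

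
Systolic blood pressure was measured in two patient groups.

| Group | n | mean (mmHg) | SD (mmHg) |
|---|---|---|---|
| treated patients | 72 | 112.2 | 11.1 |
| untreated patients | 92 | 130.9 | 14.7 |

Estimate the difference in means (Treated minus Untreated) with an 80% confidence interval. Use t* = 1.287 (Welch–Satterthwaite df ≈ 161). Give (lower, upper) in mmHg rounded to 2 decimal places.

SE₁ = s₁/√n₁ = 11.1/√72 = 1.3081; SE₂ = 14.7/√92 = 1.5326.
Independent samples, unequal variances: SE_diff = √(SE₁² + SE₂²) = √(1.71112561 + 2.34886276) = 2.0149.
t* = 1.287, so margin of error = 1.287 × 2.0149 = 2.5932.
Difference in means = 112.2 − 130.9 = -18.7000.
-18.7000 ± 2.5932 → (-21.29, -16.11).

(-21.29, -16.11)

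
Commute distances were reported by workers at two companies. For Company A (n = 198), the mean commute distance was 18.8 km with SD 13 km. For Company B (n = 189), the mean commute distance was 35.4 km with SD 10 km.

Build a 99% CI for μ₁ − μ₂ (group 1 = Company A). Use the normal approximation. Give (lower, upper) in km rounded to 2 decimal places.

(-19.63, -13.57)

SE₁ = s₁/√n₁ = 13/√198 = 0.9239; SE₂ = 10/√189 = 0.7274.
Independent samples, unequal variances: SE_diff = √(SE₁² + SE₂²) = √(0.85359121 + 0.52911076) = 1.1759.
z* = 2.576, so margin of error = 2.576 × 1.1759 = 3.0291.
Difference in means = 18.8 − 35.4 = -16.6000.
-16.6000 ± 3.0291 → (-19.63, -13.57).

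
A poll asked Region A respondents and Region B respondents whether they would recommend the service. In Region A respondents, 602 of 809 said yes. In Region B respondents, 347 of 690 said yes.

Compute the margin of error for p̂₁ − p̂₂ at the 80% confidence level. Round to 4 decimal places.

0.0313

Sample proportions: 602/809 = 0.7441, 347/690 = 0.5029.
Each SE is √(p̂(1−p̂)/n): √(0.7441·0.2559/809) = 0.01534 and √(0.5029·0.4971/690) = 0.01903.
SE(p̂₁ − p̂₂) = √(SE₁² + SE₂²) = √(0.0002353156 + 0.0003621409) = 0.02444, since the two samples are independent.
At 80% confidence z* = 1.282; margin = 1.282 × 0.02444 = 0.03133.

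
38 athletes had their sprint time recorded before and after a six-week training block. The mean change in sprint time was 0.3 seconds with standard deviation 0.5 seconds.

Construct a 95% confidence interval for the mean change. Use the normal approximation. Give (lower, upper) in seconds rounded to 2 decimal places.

This is a matched-pairs design, so SE = s_d/√n = 0.5/√38 = 0.0811.
Margin = 1.960 × 0.0811 = 0.1590; the interval is 0.3 ± 0.1590 = (0.14, 0.46).

(0.14, 0.46)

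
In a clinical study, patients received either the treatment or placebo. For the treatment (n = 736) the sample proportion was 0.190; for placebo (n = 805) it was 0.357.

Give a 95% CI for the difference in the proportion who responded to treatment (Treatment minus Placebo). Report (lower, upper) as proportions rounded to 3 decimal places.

Each SE is √(p̂(1−p̂)/n): √(0.1900·0.8100/736) = 0.01446 and √(0.3570·0.6430/805) = 0.01689.
SE(p̂₁ − p̂₂) = √(SE₁² + SE₂²) = √(0.0002090916 + 0.0002852721) = 0.02223, since the two samples are independent.
At 95% confidence z* = 1.960; margin = 1.960 × 0.02223 = 0.04357.
The difference is 0.1900 − 0.3570 = -0.1670, so the interval is -0.1670 ± 0.04357 = (-0.211, -0.123).

(-0.211, -0.123)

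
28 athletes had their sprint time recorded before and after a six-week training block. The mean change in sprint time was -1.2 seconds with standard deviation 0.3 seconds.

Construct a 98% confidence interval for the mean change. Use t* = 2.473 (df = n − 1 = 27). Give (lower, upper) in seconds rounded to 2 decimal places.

(-1.34, -1.06)

Paired design: SE = s_d/√n = 0.3/√28 = 0.0567.
t* = 2.473; margin of error = 2.473 × 0.0567 = 0.1402.
-1.2 ± 0.1402 → (-1.34, -1.06).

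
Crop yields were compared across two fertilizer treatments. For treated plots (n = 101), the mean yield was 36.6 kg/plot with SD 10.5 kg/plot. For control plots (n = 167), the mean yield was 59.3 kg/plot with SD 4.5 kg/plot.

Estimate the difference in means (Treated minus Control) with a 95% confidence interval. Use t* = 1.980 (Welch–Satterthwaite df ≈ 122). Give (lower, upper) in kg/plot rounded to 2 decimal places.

Per-group SEs: s₁/√n₁ = 10.5/√101 = 1.0448, s₂/√n₂ = 4.5/√167 = 0.3482.
Unpooled SE of the difference: √(1.09160704 + 0.12124324) = 1.1013.
Margin of error = t* · SE = 1.980 × 1.1013 = 2.1806.
x̄₁ − x̄₂ = 36.6 − 59.3 = -22.7000.
CI: -22.7000 ± 2.1806 = (-24.88, -20.52).

(-24.88, -20.52)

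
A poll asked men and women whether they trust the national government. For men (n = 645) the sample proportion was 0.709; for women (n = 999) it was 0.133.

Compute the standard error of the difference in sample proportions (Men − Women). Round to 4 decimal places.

The two standard errors are √(0.7090×0.2910/645) = 0.01789 and √(0.1330×0.8670/999) = 0.01074.
Because the samples are independent, SE_diff = √(0.01789² + 0.01074²) = 0.02087.

0.0209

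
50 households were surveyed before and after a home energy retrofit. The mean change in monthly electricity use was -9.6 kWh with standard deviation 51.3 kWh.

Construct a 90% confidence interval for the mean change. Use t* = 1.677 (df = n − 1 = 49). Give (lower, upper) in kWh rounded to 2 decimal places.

This is a matched-pairs design, so SE = s_d/√n = 51.3/√50 = 7.2549.
Margin = 1.677 × 7.2549 = 12.1665; the interval is -9.6 ± 12.1665 = (-21.77, 2.57).

(-21.77, 2.57)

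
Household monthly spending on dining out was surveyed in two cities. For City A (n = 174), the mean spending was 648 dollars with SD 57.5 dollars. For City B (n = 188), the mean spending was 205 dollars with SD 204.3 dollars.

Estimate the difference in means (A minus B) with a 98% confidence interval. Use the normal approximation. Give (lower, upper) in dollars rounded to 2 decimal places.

(406.89, 479.11)

Standard errors of each mean: 57.5/√174 = 4.3591 and 204.3/√188 = 14.9001.
SE(x̄₁ − x̄₂) = √(4.3591² + 14.9001²) = 15.5246 for independent samples with unequal variances.
With z* = 2.326, the margin is 2.326 × 15.5246 = 36.1102.
x̄₁ − x̄₂ = 648 − 205 = 443.0000; the interval is 443.0000 ± 36.1102 = (406.89, 479.11).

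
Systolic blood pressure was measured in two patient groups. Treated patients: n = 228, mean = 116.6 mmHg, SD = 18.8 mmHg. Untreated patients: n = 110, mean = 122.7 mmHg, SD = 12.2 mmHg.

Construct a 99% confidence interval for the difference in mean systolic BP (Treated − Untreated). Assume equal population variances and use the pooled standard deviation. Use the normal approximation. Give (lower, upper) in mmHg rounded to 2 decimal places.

s_p = √[((n₁−1)s₁² + (n₂−1)s₂²)/(n₁+n₂−2)] = √[(227·18.8² + 109·12.2²)/336] = 16.9430.
SE = 16.9430·√(1/228 + 1/110) = 1.9669.
With z* = 2.576, margin = 2.576 × 1.9669 = 5.0667.
x̄₁ − x̄₂ = 116.6 − 122.7 = -6.1000; interval -6.1000 ± 5.0667 = (-11.17, -1.03).

(-11.17, -1.03)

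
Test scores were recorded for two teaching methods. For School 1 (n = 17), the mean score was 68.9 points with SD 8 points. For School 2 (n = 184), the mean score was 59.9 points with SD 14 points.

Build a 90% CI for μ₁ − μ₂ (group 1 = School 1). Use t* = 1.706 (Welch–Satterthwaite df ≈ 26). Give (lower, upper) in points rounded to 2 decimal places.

(5.25, 12.75)

SE₁ = s₁/√n₁ = 8/√17 = 1.9403; SE₂ = 14/√184 = 1.0321.
Independent samples, unequal variances: SE_diff = √(SE₁² + SE₂²) = √(3.76476409 + 1.06523041) = 2.1977.
t* = 1.706, so margin of error = 1.706 × 2.1977 = 3.7493.
Difference in means = 68.9 − 59.9 = 9.0000.
9.0000 ± 3.7493 → (5.25, 12.75).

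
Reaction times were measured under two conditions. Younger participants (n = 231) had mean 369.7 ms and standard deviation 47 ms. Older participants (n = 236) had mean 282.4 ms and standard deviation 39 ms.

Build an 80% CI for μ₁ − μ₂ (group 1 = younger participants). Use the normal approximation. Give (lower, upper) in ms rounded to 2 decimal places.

Per-group SEs: s₁/√n₁ = 47/√231 = 3.0924, s₂/√n₂ = 39/√236 = 2.5387.
Unpooled SE of the difference: √(9.56293776 + 6.44499769) = 4.0010.
Margin of error = z* · SE = 1.282 × 4.0010 = 5.1293.
x̄₁ − x̄₂ = 369.7 − 282.4 = 87.3000.
CI: 87.3000 ± 5.1293 = (82.17, 92.43).

(82.17, 92.43)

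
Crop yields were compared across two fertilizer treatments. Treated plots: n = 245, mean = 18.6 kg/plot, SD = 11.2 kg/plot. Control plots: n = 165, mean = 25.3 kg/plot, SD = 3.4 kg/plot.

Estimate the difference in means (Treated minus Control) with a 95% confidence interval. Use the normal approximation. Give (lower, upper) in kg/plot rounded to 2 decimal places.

(-8.20, -5.20)

Standard errors of each mean: 11.2/√245 = 0.7155 and 3.4/√165 = 0.2647.
SE(x̄₁ − x̄₂) = √(0.7155² + 0.2647²) = 0.7629 for independent samples with unequal variances.
With z* = 1.960, the margin is 1.960 × 0.7629 = 1.4953.
x̄₁ − x̄₂ = 18.6 − 25.3 = -6.7000; the interval is -6.7000 ± 1.4953 = (-8.20, -5.20).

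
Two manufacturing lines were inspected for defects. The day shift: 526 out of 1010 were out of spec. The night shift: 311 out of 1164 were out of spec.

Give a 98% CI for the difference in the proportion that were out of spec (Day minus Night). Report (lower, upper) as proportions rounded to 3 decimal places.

p̂₁ = 526/1010 = 0.5208 and p̂₂ = 311/1164 = 0.2672.
SE₁ = √(p̂₁(1−p̂₁)/n₁) = √(0.5208·0.4792/1010) = 0.01572; SE₂ = √(0.2672·0.7328/1164) = 0.01297.
Independent samples: SE of the difference = √(SE₁² + SE₂²) = √(0.0002471184 + 0.0001682209) = 0.02038.
z* for 98% confidence is 2.326, so the margin of error is 2.326 × 0.02038 = 0.04740.
Point estimate p̂₁ − p̂₂ = 0.5208 − 0.2672 = 0.2536.
0.2536 ± 0.04740 → (0.206, 0.301).

(0.206, 0.301)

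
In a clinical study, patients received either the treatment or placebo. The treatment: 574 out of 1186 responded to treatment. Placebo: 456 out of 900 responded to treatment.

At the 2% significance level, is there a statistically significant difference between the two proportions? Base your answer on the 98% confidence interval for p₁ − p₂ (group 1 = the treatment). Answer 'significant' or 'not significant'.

p̂₁ = 574/1186 = 0.4840 and p̂₂ = 456/900 = 0.5067.
SE₁ = √(p̂₁(1−p̂₁)/n₁) = √(0.4840·0.5160/1186) = 0.01451; SE₂ = √(0.5067·0.4933/900) = 0.01667.
Independent samples: SE of the difference = √(SE₁² + SE₂²) = √(0.0002105401 + 0.0002778889) = 0.02210.
z* for 98% confidence is 2.326, so the margin of error is 2.326 × 0.02210 = 0.05140.
Point estimate p̂₁ − p̂₂ = 0.4840 − 0.5067 = -0.0227.
-0.0227 ± 0.05140 → (-0.07410, 0.02870).
The interval (-0.07410, 0.02870) contains 0, so the difference is not significant.

not significant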